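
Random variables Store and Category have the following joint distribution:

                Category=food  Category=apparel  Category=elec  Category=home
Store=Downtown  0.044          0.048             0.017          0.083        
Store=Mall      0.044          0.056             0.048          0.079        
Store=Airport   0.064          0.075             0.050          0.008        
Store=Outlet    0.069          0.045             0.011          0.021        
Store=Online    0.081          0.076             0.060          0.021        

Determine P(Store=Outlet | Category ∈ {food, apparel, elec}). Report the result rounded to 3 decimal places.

P(Category=food) = 0.044 + 0.044 + 0.064 + 0.069 + 0.081 = 0.302.
P(Category=apparel) = 0.048 + 0.056 + 0.075 + 0.045 + 0.076 = 0.300.
P(Category=elec) = 0.017 + 0.048 + 0.050 + 0.011 + 0.060 = 0.186.
P(Category ∈ {food, apparel, elec}) = 0.302 + 0.300 + 0.186 = 0.788; P(Store=Outlet, Category ∈ {food, apparel, elec}) = 0.069 + 0.045 + 0.011 = 0.125.
P(Store=Outlet | Category ∈ {food, apparel, elec}) = 0.125/0.788 = 0.159.

0.159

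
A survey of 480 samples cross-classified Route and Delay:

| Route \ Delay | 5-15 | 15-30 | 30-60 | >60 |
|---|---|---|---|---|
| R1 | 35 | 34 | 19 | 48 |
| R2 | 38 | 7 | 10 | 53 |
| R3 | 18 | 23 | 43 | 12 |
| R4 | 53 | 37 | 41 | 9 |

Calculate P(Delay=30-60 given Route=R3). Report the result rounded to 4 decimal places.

0.4479

Total with Route=R3: 18 + 23 + 43 + 12 = 96.
P(Delay=30-60 | Route=R3) = 43/96 = 0.4479.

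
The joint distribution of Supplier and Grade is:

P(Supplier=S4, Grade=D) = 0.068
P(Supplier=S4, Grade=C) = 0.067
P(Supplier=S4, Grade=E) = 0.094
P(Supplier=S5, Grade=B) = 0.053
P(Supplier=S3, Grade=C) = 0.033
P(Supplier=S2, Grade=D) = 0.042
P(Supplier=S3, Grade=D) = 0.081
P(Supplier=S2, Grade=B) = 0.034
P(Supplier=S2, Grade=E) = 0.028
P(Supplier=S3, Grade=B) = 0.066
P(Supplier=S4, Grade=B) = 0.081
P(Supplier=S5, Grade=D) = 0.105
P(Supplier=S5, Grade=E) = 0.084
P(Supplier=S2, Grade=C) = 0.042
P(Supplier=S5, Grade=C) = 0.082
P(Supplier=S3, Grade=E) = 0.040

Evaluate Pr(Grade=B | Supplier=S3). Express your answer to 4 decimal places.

P(Supplier=S3) = 0.066 + 0.033 + 0.081 + 0.040 = 0.220.
P(Grade=B | Supplier=S3) = 0.066/0.220 = 0.3000.

0.3000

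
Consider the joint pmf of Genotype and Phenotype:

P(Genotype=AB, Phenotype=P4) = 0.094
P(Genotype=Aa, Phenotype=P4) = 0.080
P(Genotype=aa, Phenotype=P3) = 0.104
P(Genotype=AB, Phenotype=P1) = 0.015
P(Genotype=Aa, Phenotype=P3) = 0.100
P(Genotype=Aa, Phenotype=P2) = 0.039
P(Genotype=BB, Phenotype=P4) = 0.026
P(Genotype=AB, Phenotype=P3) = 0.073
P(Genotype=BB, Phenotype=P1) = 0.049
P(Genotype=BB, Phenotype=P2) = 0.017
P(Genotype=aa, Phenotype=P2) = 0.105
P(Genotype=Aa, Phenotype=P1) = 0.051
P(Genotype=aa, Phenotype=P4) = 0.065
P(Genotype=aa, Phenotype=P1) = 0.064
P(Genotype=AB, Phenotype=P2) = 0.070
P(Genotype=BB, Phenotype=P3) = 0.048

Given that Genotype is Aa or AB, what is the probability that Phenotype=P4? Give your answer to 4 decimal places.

0.3333

P(Genotype=Aa) = 0.051 + 0.039 + 0.100 + 0.080 = 0.270.
P(Genotype=AB) = 0.015 + 0.070 + 0.073 + 0.094 = 0.252.
P(Genotype ∈ {Aa, AB}) = 0.270 + 0.252 = 0.522; P(Phenotype=P4, Genotype ∈ {Aa, AB}) = 0.080 + 0.094 = 0.174.
P(Phenotype=P4 | Genotype ∈ {Aa, AB}) = 0.174/0.522 = 0.3333.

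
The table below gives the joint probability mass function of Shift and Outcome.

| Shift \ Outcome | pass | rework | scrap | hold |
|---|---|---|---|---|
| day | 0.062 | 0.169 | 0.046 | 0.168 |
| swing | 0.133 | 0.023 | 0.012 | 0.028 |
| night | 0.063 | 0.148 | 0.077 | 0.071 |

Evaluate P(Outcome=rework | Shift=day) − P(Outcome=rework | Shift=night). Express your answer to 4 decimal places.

P(Shift=day) = 0.062 + 0.169 + 0.046 + 0.168 = 0.445; P(Outcome=rework | Shift=day) = 0.169/0.445 = 0.37978.
P(Shift=night) = 0.063 + 0.148 + 0.077 + 0.071 = 0.359; P(Outcome=rework | Shift=night) = 0.148/0.359 = 0.41226.
Difference = -0.0325.

-0.0325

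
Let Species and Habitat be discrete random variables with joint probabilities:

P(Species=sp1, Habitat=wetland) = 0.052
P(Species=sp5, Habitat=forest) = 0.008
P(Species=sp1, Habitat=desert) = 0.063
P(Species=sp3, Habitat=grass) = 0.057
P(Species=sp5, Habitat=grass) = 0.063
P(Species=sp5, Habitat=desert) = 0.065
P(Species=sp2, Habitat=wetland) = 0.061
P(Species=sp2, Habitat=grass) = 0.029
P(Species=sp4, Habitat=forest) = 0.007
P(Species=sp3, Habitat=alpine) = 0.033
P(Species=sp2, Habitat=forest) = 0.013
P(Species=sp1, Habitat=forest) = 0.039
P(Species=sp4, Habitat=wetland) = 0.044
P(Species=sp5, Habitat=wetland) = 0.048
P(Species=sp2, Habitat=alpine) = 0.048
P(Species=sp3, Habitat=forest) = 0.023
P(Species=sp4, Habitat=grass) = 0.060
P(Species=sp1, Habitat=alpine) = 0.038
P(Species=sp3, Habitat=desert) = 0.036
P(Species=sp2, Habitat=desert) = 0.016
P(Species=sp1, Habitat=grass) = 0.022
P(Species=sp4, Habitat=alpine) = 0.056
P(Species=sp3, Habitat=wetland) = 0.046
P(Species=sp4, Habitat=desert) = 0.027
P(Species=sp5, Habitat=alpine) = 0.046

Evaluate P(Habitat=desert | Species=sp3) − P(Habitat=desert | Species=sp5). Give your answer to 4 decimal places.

-0.0980

P(Species=sp3) = 0.023 + 0.057 + 0.046 + 0.036 + 0.033 = 0.195; P(Habitat=desert | Species=sp3) = 0.036/0.195 = 0.18462.
P(Species=sp5) = 0.008 + 0.063 + 0.048 + 0.065 + 0.046 = 0.230; P(Habitat=desert | Species=sp5) = 0.065/0.230 = 0.28261.
Difference = -0.0980.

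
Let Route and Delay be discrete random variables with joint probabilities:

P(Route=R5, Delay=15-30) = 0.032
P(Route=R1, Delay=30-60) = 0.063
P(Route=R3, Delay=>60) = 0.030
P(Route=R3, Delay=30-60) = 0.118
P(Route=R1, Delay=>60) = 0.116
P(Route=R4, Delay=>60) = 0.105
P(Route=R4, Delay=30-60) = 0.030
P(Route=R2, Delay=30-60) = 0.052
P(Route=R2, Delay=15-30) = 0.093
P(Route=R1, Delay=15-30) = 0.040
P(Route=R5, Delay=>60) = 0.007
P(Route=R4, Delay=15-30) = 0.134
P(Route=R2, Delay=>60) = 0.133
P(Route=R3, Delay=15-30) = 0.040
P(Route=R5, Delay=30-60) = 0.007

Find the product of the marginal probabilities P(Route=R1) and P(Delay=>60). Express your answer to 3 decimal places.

P(Route=R1) = 0.040 + 0.063 + 0.116 = 0.219.
P(Delay=>60) = 0.116 + 0.133 + 0.030 + 0.105 + 0.007 = 0.391.
Product: 0.219 × 0.391 = 0.086.

0.086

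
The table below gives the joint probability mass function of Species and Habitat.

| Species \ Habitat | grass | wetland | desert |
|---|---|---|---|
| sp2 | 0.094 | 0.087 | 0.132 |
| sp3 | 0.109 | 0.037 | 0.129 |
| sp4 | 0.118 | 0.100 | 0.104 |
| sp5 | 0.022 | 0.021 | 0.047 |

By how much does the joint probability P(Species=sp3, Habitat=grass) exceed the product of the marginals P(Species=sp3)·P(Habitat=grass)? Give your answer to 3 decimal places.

P(Species=sp3) = 0.109 + 0.037 + 0.129 = 0.275.
P(Habitat=grass) = 0.094 + 0.109 + 0.118 + 0.022 = 0.343.
P(Species=sp3, Habitat=grass) − P(Species=sp3)P(Habitat=grass) = 0.109 − 0.275×0.343 = 0.015.

0.015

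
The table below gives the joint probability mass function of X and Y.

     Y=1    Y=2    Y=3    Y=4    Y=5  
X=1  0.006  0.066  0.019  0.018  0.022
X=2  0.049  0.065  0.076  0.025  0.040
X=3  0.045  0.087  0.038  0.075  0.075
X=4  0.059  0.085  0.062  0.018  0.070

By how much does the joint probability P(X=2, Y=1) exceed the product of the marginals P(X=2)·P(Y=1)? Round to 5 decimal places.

0.00846

P(X=2) = 0.049 + 0.065 + 0.076 + 0.025 + 0.040 = 0.255.
P(Y=1) = 0.006 + 0.049 + 0.045 + 0.059 = 0.159.
P(X=2, Y=1) − P(X=2)P(Y=1) = 0.049 − 0.255×0.159 = 0.00846.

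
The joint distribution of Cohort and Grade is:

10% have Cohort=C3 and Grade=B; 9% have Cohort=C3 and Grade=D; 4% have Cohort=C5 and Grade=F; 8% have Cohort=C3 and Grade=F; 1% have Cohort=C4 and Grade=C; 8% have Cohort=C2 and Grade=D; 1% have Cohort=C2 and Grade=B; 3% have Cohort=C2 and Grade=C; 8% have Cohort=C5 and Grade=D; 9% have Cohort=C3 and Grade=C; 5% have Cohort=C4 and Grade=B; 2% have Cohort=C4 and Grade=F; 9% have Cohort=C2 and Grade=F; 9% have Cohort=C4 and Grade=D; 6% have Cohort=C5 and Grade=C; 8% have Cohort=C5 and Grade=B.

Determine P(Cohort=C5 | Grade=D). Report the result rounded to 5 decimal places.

P(Grade=D) = 0.08 + 0.09 + 0.09 + 0.08 = 0.34.
P(Cohort=C5 | Grade=D) = 0.08/0.34 = 0.23529.

0.23529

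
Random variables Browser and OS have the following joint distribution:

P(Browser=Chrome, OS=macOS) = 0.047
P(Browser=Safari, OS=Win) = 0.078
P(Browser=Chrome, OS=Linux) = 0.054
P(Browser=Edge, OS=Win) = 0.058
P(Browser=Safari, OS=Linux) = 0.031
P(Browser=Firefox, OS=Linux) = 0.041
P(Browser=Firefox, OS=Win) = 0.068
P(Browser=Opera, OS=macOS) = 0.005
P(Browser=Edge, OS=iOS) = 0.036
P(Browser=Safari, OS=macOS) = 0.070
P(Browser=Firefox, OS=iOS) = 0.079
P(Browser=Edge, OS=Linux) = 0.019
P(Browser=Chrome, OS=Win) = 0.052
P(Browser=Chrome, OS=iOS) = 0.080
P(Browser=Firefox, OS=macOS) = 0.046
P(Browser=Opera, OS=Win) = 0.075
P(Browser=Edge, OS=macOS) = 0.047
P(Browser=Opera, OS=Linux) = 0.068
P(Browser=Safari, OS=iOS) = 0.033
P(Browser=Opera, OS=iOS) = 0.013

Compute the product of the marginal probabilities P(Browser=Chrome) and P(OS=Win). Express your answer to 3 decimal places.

P(Browser=Chrome) = 0.052 + 0.047 + 0.054 + 0.080 = 0.233.
P(OS=Win) = 0.052 + 0.068 + 0.078 + 0.058 + 0.075 = 0.331.
Product: 0.233 × 0.331 = 0.077.

0.077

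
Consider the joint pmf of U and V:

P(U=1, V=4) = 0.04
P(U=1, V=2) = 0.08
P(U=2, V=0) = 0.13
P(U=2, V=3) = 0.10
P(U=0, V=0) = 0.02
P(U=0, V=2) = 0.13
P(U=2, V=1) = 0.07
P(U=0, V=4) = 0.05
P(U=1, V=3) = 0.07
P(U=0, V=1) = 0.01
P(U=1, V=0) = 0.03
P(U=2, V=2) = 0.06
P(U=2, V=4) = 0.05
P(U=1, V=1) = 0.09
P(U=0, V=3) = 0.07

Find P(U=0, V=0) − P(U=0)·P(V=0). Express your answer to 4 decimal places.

P(U=0) = 0.02 + 0.01 + 0.13 + 0.07 + 0.05 = 0.28.
P(V=0) = 0.02 + 0.03 + 0.13 = 0.18.
P(U=0, V=0) − P(U=0)P(V=0) = 0.02 − 0.28×0.18 = -0.0304.

-0.0304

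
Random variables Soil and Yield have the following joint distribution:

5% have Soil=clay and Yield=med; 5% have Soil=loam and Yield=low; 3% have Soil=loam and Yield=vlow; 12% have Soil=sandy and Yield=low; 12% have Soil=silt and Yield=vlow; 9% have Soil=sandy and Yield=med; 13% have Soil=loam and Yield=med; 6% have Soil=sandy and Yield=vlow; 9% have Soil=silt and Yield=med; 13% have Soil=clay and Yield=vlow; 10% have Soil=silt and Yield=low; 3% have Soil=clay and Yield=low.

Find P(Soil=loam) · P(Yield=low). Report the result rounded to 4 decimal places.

0.0630

P(Soil=loam) = 0.03 + 0.05 + 0.13 = 0.21.
P(Yield=low) = 0.12 + 0.05 + 0.03 + 0.10 = 0.30.
Product: 0.21 × 0.30 = 0.0630.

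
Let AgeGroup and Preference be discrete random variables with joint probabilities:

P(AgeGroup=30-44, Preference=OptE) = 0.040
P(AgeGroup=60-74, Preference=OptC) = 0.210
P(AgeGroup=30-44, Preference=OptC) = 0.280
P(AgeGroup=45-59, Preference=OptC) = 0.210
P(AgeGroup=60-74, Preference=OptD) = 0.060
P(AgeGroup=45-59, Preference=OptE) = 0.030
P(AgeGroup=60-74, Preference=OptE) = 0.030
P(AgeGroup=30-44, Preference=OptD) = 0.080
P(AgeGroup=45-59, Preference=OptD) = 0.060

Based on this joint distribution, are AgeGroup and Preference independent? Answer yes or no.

yes

Every cell satisfies P(AgeGroup,Preference) = P(AgeGroup)·P(Preference). For instance P(AgeGroup=30-44) = 0.400, P(Preference=OptD) = 0.200, and 0.400×0.200 = 0.080 matches the joint entry. So AgeGroup and Preference are independent.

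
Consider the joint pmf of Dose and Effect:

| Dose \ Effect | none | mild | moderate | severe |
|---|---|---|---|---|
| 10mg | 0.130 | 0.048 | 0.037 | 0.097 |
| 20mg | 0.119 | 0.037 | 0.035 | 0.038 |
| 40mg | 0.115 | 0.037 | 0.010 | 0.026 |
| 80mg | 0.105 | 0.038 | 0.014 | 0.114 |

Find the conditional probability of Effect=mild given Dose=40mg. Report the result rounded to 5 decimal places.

0.19681

P(Dose=40mg) = 0.115 + 0.037 + 0.010 + 0.026 = 0.188.
P(Effect=mild | Dose=40mg) = 0.037/0.188 = 0.19681.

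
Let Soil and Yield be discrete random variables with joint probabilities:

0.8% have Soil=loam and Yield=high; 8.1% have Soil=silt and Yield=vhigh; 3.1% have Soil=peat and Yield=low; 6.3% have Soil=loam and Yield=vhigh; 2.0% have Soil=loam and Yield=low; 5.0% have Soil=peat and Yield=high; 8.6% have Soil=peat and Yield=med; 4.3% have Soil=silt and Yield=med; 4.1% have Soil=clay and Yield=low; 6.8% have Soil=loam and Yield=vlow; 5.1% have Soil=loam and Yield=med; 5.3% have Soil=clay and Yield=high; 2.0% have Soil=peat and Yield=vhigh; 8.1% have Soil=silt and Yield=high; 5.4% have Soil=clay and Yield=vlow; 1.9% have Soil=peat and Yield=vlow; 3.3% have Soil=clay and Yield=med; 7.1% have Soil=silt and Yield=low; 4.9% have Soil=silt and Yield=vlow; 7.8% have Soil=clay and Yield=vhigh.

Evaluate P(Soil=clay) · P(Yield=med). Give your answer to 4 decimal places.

P(Soil=clay) = 0.054 + 0.041 + 0.033 + 0.053 + 0.078 = 0.259.
P(Yield=med) = 0.051 + 0.033 + 0.043 + 0.086 = 0.213.
Product: 0.259 × 0.213 = 0.0552.

0.0552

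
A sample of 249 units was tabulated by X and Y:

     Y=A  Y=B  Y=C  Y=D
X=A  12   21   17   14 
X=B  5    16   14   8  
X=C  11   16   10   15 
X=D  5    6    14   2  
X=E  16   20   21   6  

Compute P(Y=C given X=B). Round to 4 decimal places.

0.3256

Total with X=B: 5 + 16 + 14 + 8 = 43.
P(Y=C | X=B) = 14/43 = 0.3256.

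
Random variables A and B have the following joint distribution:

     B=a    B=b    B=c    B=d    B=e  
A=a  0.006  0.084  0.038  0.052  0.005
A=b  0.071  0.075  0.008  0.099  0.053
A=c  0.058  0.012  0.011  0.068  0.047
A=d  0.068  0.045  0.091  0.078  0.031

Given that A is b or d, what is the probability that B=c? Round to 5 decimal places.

P(A=b) = 0.071 + 0.075 + 0.008 + 0.099 + 0.053 = 0.306.
P(A=d) = 0.068 + 0.045 + 0.091 + 0.078 + 0.031 = 0.313.
P(A ∈ {b, d}) = 0.306 + 0.313 = 0.619; P(B=c, A ∈ {b, d}) = 0.008 + 0.091 = 0.099.
P(B=c | A ∈ {b, d}) = 0.099/0.619 = 0.15994.

0.15994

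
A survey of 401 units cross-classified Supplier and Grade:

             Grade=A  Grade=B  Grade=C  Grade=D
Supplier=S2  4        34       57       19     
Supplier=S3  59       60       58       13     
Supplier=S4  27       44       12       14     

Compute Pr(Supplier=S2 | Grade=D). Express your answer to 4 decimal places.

0.4130

Total with Grade=D: 19 + 13 + 14 = 46.
P(Supplier=S2 | Grade=D) = 19/46 = 0.4130.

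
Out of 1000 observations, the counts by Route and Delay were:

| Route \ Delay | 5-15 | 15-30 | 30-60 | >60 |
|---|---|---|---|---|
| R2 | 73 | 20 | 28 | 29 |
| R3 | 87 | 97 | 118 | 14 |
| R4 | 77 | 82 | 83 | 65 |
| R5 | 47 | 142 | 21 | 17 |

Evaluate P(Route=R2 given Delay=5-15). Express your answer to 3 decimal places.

0.257

Total with Delay=5-15: 73 + 87 + 77 + 47 = 284.
P(Route=R2 | Delay=5-15) = 73/284 = 0.257.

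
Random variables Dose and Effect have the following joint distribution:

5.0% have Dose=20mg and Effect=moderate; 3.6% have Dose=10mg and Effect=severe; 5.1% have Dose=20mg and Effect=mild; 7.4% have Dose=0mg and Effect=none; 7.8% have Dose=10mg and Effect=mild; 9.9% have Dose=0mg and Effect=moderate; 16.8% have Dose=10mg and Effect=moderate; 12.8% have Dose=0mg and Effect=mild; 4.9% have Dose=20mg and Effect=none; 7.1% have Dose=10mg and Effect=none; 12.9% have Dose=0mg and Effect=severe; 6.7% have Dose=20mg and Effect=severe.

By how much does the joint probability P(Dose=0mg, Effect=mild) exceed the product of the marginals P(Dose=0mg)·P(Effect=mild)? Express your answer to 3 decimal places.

0.017

P(Dose=0mg) = 0.074 + 0.128 + 0.099 + 0.129 = 0.430.
P(Effect=mild) = 0.128 + 0.078 + 0.051 = 0.257.
P(Dose=0mg, Effect=mild) − P(Dose=0mg)P(Effect=mild) = 0.128 − 0.430×0.257 = 0.017.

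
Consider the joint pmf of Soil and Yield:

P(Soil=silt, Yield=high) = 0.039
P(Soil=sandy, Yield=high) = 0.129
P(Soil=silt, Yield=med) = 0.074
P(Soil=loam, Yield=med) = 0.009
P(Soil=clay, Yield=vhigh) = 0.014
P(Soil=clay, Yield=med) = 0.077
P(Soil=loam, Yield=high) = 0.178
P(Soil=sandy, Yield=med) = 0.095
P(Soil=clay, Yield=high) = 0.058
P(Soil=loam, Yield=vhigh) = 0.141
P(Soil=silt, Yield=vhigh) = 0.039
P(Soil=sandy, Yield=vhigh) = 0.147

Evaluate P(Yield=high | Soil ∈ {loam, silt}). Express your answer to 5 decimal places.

0.45208

P(Soil=loam) = 0.009 + 0.178 + 0.141 = 0.328.
P(Soil=silt) = 0.074 + 0.039 + 0.039 = 0.152.
P(Soil ∈ {loam, silt}) = 0.328 + 0.152 = 0.480; P(Yield=high, Soil ∈ {loam, silt}) = 0.178 + 0.039 = 0.217.
P(Yield=high | Soil ∈ {loam, silt}) = 0.217/0.480 = 0.45208.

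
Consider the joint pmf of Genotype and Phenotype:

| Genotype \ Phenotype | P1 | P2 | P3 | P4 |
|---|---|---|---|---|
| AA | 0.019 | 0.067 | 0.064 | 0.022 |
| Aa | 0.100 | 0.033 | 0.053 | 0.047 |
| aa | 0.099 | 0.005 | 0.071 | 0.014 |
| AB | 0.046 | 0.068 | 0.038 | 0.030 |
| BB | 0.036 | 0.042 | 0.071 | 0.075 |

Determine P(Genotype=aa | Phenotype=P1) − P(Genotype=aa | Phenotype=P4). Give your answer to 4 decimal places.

P(Phenotype=P1) = 0.019 + 0.100 + 0.099 + 0.046 + 0.036 = 0.300; P(Genotype=aa | Phenotype=P1) = 0.099/0.300 = 0.33000.
P(Phenotype=P4) = 0.022 + 0.047 + 0.014 + 0.030 + 0.075 = 0.188; P(Genotype=aa | Phenotype=P4) = 0.014/0.188 = 0.07447.
Difference = 0.2555.

0.2555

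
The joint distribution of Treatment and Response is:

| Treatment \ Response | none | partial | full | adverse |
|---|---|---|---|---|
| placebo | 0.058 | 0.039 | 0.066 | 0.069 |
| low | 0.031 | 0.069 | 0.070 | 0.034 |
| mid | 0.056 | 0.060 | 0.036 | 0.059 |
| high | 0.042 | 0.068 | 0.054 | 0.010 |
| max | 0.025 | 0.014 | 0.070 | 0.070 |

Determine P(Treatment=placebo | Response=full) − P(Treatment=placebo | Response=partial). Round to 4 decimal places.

P(Response=full) = 0.066 + 0.070 + 0.036 + 0.054 + 0.070 = 0.296; P(Treatment=placebo | Response=full) = 0.066/0.296 = 0.22297.
P(Response=partial) = 0.039 + 0.069 + 0.060 + 0.068 + 0.014 = 0.250; P(Treatment=placebo | Response=partial) = 0.039/0.250 = 0.15600.
Difference = 0.0670.

0.0670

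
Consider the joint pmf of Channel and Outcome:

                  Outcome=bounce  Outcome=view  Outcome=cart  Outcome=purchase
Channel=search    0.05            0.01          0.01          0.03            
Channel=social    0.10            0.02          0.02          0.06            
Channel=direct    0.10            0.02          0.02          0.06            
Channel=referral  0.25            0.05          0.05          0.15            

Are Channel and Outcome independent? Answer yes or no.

Every cell satisfies P(Channel,Outcome) = P(Channel)·P(Outcome). For instance P(Channel=direct) = 0.20, P(Outcome=view) = 0.10, and 0.20×0.10 = 0.02 matches the joint entry. So Channel and Outcome are independent.

yes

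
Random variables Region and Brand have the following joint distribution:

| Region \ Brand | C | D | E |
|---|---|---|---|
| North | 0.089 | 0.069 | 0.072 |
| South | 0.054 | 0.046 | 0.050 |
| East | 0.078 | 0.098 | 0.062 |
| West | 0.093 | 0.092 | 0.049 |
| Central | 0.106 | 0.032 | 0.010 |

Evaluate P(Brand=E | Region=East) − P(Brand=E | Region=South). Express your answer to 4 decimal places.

P(Region=East) = 0.078 + 0.098 + 0.062 = 0.238; P(Brand=E | Region=East) = 0.062/0.238 = 0.26050.
P(Region=South) = 0.054 + 0.046 + 0.050 = 0.150; P(Brand=E | Region=South) = 0.050/0.150 = 0.33333.
Difference = -0.0728.

-0.0728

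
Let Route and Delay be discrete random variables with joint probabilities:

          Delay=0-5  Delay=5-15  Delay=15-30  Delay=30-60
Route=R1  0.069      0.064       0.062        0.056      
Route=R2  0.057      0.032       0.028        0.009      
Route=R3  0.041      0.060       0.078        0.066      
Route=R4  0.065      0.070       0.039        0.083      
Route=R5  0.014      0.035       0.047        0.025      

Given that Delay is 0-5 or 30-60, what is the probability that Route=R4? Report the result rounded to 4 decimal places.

P(Delay=0-5) = 0.069 + 0.057 + 0.041 + 0.065 + 0.014 = 0.246.
P(Delay=30-60) = 0.056 + 0.009 + 0.066 + 0.083 + 0.025 = 0.239.
P(Delay ∈ {0-5, 30-60}) = 0.246 + 0.239 = 0.485; P(Route=R4, Delay ∈ {0-5, 30-60}) = 0.065 + 0.083 = 0.148.
P(Route=R4 | Delay ∈ {0-5, 30-60}) = 0.148/0.485 = 0.3052.

0.3052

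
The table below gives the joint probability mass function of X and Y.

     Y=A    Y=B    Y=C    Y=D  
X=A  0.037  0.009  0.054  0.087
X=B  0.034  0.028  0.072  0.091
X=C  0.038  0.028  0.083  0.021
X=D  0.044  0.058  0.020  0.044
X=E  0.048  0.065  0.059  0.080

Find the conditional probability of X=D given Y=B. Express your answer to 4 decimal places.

P(Y=B) = 0.009 + 0.028 + 0.028 + 0.058 + 0.065 = 0.188.
P(X=D | Y=B) = 0.058/0.188 = 0.3085.

0.3085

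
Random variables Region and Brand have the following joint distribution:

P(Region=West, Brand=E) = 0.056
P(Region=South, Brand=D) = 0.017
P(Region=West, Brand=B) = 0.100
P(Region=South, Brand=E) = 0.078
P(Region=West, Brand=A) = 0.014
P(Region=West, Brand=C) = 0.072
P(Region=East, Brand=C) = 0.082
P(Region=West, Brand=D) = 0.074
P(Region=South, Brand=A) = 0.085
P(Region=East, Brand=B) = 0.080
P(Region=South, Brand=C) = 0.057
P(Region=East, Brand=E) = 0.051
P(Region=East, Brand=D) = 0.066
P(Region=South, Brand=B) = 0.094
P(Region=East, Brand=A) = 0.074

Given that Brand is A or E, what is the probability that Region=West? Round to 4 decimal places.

0.1955

P(Brand=A) = 0.085 + 0.074 + 0.014 = 0.173.
P(Brand=E) = 0.078 + 0.051 + 0.056 = 0.185.
P(Brand ∈ {A, E}) = 0.173 + 0.185 = 0.358; P(Region=West, Brand ∈ {A, E}) = 0.014 + 0.056 = 0.070.
P(Region=West | Brand ∈ {A, E}) = 0.070/0.358 = 0.1955.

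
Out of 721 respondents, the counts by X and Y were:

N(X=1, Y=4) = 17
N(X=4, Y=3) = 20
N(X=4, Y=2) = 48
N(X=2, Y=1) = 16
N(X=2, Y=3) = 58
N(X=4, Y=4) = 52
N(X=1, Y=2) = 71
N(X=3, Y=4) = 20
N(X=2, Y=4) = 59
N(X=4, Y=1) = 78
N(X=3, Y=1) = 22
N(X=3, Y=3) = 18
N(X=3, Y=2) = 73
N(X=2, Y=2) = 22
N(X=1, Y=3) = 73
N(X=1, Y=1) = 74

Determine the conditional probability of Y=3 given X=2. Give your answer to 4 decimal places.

0.3742

Total with X=2: 16 + 22 + 58 + 59 = 155.
P(Y=3 | X=2) = 58/155 = 0.3742.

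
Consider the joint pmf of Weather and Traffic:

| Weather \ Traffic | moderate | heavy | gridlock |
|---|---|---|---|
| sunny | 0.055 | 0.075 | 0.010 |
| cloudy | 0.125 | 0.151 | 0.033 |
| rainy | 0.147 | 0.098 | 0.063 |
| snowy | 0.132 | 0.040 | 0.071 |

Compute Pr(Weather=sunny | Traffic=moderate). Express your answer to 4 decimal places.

P(Traffic=moderate) = 0.055 + 0.125 + 0.147 + 0.132 = 0.459.
P(Weather=sunny | Traffic=moderate) = 0.055/0.459 = 0.1198.

0.1198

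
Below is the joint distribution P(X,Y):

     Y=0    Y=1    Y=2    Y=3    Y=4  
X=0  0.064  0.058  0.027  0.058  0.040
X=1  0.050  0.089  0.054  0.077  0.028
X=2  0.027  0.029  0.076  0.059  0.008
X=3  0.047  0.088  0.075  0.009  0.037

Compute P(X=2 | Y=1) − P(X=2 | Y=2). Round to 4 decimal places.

P(Y=1) = 0.058 + 0.089 + 0.029 + 0.088 = 0.264; P(X=2 | Y=1) = 0.029/0.264 = 0.10985.
P(Y=2) = 0.027 + 0.054 + 0.076 + 0.075 = 0.232; P(X=2 | Y=2) = 0.076/0.232 = 0.32759.
Difference = -0.2177.

-0.2177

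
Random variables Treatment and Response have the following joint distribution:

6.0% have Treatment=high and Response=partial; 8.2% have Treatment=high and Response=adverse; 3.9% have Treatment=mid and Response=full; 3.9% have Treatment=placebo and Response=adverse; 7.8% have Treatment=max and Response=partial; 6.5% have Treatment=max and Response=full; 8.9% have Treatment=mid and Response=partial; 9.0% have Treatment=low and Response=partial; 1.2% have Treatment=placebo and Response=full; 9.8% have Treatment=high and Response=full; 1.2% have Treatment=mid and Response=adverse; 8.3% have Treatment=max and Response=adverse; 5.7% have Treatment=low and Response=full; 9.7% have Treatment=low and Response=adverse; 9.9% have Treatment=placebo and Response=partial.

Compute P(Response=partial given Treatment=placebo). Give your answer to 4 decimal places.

P(Treatment=placebo) = 0.099 + 0.012 + 0.039 = 0.150.
P(Response=partial | Treatment=placebo) = 0.099/0.150 = 0.6600.

0.6600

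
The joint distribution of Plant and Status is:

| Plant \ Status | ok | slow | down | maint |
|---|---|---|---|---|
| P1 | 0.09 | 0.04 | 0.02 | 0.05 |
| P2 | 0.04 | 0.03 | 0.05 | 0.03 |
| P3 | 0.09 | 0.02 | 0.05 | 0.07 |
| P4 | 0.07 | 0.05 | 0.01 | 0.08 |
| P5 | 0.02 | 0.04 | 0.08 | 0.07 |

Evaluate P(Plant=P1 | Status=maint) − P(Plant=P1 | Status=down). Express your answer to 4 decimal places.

P(Status=maint) = 0.05 + 0.03 + 0.07 + 0.08 + 0.07 = 0.30; P(Plant=P1 | Status=maint) = 0.05/0.30 = 0.16667.
P(Status=down) = 0.02 + 0.05 + 0.05 + 0.01 + 0.08 = 0.21; P(Plant=P1 | Status=down) = 0.02/0.21 = 0.09524.
Difference = 0.0714.

0.0714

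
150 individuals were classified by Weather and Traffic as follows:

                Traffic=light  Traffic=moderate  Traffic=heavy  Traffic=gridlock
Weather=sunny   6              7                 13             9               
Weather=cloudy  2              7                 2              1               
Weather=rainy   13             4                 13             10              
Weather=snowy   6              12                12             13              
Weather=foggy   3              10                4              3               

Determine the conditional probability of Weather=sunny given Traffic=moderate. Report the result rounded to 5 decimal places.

Total with Traffic=moderate: 7 + 7 + 4 + 12 + 10 = 40.
P(Weather=sunny | Traffic=moderate) = 7/40 = 0.17500.

0.17500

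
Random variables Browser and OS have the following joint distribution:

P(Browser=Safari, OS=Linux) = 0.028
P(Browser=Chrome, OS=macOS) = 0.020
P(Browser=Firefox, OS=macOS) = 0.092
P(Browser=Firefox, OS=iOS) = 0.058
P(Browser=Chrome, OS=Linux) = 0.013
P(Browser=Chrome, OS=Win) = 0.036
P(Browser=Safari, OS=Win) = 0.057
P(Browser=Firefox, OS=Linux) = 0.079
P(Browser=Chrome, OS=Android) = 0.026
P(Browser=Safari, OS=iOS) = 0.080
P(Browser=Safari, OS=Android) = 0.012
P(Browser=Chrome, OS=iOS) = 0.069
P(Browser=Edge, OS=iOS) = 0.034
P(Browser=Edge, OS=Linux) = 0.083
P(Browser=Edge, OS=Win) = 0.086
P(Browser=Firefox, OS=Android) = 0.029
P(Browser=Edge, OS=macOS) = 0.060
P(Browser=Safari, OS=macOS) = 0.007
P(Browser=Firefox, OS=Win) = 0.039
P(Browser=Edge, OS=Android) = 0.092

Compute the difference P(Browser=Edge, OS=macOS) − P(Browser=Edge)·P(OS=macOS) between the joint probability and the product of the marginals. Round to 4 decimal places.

-0.0035

P(Browser=Edge) = 0.086 + 0.060 + 0.083 + 0.034 + 0.092 = 0.355.
P(OS=macOS) = 0.020 + 0.092 + 0.007 + 0.060 = 0.179.
P(Browser=Edge, OS=macOS) − P(Browser=Edge)P(OS=macOS) = 0.060 − 0.355×0.179 = -0.0035.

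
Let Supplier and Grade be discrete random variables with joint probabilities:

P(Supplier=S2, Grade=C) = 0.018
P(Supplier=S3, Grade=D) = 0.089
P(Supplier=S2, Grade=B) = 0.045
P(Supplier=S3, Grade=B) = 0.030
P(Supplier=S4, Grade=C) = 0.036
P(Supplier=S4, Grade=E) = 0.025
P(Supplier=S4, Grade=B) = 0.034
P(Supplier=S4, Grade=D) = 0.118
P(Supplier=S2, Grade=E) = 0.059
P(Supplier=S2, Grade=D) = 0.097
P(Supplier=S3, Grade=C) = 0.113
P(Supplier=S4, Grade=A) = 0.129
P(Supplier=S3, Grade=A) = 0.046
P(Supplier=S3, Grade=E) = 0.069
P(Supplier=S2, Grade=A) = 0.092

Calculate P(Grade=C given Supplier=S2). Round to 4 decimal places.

P(Supplier=S2) = 0.092 + 0.045 + 0.018 + 0.097 + 0.059 = 0.311.
P(Grade=C | Supplier=S2) = 0.018/0.311 = 0.0579.

0.0579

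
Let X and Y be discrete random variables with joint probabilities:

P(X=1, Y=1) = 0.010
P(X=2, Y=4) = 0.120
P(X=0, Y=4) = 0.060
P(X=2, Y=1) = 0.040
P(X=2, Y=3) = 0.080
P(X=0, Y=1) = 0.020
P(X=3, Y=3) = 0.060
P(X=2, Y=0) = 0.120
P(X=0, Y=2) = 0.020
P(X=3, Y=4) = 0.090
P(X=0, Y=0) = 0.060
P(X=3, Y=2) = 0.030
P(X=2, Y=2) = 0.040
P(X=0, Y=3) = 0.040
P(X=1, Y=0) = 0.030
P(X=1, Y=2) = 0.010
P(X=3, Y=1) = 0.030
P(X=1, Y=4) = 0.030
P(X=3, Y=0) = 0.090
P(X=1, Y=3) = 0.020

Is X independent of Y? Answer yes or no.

Every cell satisfies P(X,Y) = P(X)·P(Y). For instance P(X=0) = 0.200, P(Y=4) = 0.300, and 0.200×0.300 = 0.060 matches the joint entry. So X and Y are independent.

yes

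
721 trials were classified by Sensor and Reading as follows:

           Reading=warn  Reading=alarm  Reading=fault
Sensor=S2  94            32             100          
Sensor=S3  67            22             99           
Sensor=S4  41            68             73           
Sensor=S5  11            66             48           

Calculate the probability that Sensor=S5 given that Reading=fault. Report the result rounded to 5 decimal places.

0.15000

Total with Reading=fault: 100 + 99 + 73 + 48 = 320.
P(Sensor=S5 | Reading=fault) = 48/320 = 0.15000.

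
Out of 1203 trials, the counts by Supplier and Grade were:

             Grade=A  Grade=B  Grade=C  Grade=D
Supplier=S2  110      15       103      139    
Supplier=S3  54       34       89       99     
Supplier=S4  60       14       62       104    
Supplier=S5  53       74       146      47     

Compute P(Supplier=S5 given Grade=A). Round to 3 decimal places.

0.191

Total with Grade=A: 110 + 54 + 60 + 53 = 277.
P(Supplier=S5 | Grade=A) = 53/277 = 0.191.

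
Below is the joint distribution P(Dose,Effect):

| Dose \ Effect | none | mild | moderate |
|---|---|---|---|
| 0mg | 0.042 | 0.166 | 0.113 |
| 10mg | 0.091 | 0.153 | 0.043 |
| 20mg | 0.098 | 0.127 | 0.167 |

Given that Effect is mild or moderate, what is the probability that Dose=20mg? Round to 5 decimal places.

0.38231

P(Effect=mild) = 0.166 + 0.153 + 0.127 = 0.446.
P(Effect=moderate) = 0.113 + 0.043 + 0.167 = 0.323.
P(Effect ∈ {mild, moderate}) = 0.446 + 0.323 = 0.769; P(Dose=20mg, Effect ∈ {mild, moderate}) = 0.127 + 0.167 = 0.294.
P(Dose=20mg | Effect ∈ {mild, moderate}) = 0.294/0.769 = 0.38231.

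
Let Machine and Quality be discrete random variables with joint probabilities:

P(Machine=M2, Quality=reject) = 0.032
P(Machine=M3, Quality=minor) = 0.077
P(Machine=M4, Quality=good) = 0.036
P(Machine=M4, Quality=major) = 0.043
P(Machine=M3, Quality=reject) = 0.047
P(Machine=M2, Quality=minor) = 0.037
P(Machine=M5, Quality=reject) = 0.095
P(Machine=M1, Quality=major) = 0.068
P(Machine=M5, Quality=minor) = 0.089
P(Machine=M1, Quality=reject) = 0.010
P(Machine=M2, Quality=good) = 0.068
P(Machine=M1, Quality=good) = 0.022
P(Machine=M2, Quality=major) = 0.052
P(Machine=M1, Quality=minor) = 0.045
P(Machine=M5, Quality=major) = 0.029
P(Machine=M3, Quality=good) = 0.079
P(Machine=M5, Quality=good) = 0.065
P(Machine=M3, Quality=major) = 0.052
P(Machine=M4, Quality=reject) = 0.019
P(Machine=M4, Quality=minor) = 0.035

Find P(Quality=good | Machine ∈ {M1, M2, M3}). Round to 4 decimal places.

P(Machine=M1) = 0.022 + 0.045 + 0.068 + 0.010 = 0.145.
P(Machine=M2) = 0.068 + 0.037 + 0.052 + 0.032 = 0.189.
P(Machine=M3) = 0.079 + 0.077 + 0.052 + 0.047 = 0.255.
P(Machine ∈ {M1, M2, M3}) = 0.145 + 0.189 + 0.255 = 0.589; P(Quality=good, Machine ∈ {M1, M2, M3}) = 0.022 + 0.068 + 0.079 = 0.169.
P(Quality=good | Machine ∈ {M1, M2, M3}) = 0.169/0.589 = 0.2869.

0.2869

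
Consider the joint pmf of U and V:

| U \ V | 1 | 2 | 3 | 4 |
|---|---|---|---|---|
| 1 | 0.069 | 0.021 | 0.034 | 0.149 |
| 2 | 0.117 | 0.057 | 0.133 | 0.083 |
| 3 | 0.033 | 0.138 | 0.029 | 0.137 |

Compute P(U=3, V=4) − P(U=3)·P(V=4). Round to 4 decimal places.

P(U=3) = 0.033 + 0.138 + 0.029 + 0.137 = 0.337.
P(V=4) = 0.149 + 0.083 + 0.137 = 0.369.
P(U=3, V=4) − P(U=3)P(V=4) = 0.137 − 0.337×0.369 = 0.0126.

0.0126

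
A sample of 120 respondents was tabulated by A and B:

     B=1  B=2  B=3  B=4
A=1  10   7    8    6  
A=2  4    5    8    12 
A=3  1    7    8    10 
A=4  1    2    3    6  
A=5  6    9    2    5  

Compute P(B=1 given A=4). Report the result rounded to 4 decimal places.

Total with A=4: 1 + 2 + 3 + 6 = 12.
P(B=1 | A=4) = 1/12 = 0.0833.

0.0833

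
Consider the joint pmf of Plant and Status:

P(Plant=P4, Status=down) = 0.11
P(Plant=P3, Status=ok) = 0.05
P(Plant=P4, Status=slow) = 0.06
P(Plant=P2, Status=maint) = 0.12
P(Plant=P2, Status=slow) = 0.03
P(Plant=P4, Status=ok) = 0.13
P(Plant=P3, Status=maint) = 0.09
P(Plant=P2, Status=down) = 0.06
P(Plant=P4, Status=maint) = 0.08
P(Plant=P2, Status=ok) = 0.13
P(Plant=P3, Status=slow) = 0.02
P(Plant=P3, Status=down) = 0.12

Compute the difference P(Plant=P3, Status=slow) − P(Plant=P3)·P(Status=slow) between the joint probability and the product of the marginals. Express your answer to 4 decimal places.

-0.0108

P(Plant=P3) = 0.05 + 0.02 + 0.12 + 0.09 = 0.28.
P(Status=slow) = 0.03 + 0.02 + 0.06 = 0.11.
P(Plant=P3, Status=slow) − P(Plant=P3)P(Status=slow) = 0.02 − 0.28×0.11 = -0.0108.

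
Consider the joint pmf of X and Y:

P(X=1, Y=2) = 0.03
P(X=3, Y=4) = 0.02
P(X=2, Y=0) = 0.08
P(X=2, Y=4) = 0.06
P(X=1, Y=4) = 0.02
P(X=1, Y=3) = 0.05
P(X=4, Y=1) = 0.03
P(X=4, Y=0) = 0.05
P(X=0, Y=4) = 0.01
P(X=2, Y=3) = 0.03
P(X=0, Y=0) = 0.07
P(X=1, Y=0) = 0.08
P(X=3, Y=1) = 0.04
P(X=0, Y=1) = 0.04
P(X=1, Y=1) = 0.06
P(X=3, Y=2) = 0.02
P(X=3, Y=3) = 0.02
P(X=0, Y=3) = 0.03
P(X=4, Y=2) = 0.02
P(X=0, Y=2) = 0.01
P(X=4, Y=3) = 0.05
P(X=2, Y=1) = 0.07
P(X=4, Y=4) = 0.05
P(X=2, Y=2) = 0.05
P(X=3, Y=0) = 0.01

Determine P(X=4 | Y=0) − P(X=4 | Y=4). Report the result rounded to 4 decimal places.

P(Y=0) = 0.07 + 0.08 + 0.08 + 0.01 + 0.05 = 0.29; P(X=4 | Y=0) = 0.05/0.29 = 0.17241.
P(Y=4) = 0.01 + 0.02 + 0.06 + 0.02 + 0.05 = 0.16; P(X=4 | Y=4) = 0.05/0.16 = 0.31250.
Difference = -0.1401.

-0.1401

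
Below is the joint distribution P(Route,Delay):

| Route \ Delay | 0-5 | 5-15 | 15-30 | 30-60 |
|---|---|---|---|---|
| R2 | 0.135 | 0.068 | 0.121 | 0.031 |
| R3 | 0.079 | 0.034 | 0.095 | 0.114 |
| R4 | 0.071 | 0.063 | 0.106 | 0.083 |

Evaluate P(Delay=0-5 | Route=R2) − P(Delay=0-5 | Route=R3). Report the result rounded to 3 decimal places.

P(Route=R2) = 0.135 + 0.068 + 0.121 + 0.031 = 0.355; P(Delay=0-5 | Route=R2) = 0.135/0.355 = 0.3803.
P(Route=R3) = 0.079 + 0.034 + 0.095 + 0.114 = 0.322; P(Delay=0-5 | Route=R3) = 0.079/0.322 = 0.2453.
Difference = 0.135.

0.135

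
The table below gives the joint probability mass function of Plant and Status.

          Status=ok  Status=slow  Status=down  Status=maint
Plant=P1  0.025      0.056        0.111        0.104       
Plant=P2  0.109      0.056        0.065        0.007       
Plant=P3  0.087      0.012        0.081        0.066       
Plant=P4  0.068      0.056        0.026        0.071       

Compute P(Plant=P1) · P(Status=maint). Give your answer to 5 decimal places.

P(Plant=P1) = 0.025 + 0.056 + 0.111 + 0.104 = 0.296.
P(Status=maint) = 0.104 + 0.007 + 0.066 + 0.071 = 0.248.
Product: 0.296 × 0.248 = 0.07341.

0.07341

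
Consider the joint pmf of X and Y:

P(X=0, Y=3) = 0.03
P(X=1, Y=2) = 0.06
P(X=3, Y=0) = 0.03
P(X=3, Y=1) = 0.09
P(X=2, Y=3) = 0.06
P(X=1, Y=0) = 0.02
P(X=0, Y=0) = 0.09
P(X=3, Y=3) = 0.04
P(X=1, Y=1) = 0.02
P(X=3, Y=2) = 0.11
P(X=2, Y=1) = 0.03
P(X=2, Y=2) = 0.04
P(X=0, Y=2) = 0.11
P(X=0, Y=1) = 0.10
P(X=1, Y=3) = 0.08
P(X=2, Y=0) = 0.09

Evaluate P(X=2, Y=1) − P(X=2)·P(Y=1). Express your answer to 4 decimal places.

P(X=2) = 0.09 + 0.03 + 0.04 + 0.06 = 0.22.
P(Y=1) = 0.10 + 0.02 + 0.03 + 0.09 = 0.24.
P(X=2, Y=1) − P(X=2)P(Y=1) = 0.03 − 0.22×0.24 = -0.0228.

-0.0228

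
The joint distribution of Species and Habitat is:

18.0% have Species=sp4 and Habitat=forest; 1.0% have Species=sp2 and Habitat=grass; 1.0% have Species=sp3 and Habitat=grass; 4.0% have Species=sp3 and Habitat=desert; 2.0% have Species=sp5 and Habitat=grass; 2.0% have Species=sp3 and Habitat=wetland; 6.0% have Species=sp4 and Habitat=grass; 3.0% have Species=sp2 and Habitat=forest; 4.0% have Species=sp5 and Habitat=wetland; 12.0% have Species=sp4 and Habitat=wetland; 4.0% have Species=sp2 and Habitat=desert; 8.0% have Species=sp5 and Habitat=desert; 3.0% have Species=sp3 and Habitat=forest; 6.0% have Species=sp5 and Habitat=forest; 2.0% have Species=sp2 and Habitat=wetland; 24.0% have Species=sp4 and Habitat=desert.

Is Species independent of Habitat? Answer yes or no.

yes

Every cell satisfies P(Species,Habitat) = P(Species)·P(Habitat). For instance P(Species=sp2) = 0.100, P(Habitat=grass) = 0.100, and 0.100×0.100 = 0.010 matches the joint entry. So Species and Habitat are independent.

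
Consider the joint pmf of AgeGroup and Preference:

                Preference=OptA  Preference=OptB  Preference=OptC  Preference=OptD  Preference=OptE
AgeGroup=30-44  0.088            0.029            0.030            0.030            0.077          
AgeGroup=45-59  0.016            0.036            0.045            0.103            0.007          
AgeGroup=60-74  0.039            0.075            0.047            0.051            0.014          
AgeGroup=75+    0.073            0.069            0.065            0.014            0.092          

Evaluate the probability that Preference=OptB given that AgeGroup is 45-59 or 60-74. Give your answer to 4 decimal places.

P(AgeGroup=45-59) = 0.016 + 0.036 + 0.045 + 0.103 + 0.007 = 0.207.
P(AgeGroup=60-74) = 0.039 + 0.075 + 0.047 + 0.051 + 0.014 = 0.226.
P(AgeGroup ∈ {45-59, 60-74}) = 0.207 + 0.226 = 0.433; P(Preference=OptB, AgeGroup ∈ {45-59, 60-74}) = 0.036 + 0.075 = 0.111.
P(Preference=OptB | AgeGroup ∈ {45-59, 60-74}) = 0.111/0.433 = 0.2564.

0.2564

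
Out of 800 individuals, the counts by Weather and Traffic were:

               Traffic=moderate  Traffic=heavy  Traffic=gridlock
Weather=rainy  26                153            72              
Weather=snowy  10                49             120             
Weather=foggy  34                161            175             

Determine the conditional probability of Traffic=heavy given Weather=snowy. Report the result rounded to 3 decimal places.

0.274

Total with Weather=snowy: 10 + 49 + 120 = 179.
P(Traffic=heavy | Weather=snowy) = 49/179 = 0.274.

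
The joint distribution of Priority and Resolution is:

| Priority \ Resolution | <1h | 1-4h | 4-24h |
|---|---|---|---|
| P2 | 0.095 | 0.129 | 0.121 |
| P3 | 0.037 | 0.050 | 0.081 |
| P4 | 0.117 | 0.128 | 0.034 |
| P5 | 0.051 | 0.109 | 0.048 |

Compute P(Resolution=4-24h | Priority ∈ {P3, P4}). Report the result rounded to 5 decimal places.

0.25727

P(Priority=P3) = 0.037 + 0.050 + 0.081 = 0.168.
P(Priority=P4) = 0.117 + 0.128 + 0.034 = 0.279.
P(Priority ∈ {P3, P4}) = 0.168 + 0.279 = 0.447; P(Resolution=4-24h, Priority ∈ {P3, P4}) = 0.081 + 0.034 = 0.115.
P(Resolution=4-24h | Priority ∈ {P3, P4}) = 0.115/0.447 = 0.25727.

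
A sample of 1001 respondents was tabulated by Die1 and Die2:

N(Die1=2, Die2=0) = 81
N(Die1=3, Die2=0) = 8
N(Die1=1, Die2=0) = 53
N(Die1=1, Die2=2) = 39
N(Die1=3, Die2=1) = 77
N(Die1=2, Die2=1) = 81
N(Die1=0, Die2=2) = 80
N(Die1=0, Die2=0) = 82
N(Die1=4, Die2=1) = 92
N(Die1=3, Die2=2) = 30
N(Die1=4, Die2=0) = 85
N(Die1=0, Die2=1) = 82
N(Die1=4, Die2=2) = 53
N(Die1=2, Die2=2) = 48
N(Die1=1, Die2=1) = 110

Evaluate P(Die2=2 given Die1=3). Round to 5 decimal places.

Total with Die1=3: 8 + 77 + 30 = 115.
P(Die2=2 | Die1=3) = 30/115 = 0.26087.

0.26087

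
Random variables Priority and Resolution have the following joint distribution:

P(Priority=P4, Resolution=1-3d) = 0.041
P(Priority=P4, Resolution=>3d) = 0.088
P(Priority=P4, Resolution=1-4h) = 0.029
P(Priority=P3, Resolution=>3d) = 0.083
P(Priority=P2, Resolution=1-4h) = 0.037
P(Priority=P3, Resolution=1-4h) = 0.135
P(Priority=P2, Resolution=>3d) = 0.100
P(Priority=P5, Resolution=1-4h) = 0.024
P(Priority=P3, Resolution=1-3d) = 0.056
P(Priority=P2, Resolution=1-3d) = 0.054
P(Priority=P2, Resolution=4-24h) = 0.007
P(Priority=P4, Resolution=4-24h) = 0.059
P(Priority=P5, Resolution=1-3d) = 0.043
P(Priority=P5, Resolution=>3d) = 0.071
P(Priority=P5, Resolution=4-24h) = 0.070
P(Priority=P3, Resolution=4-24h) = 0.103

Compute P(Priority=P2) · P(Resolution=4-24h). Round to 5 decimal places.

0.04732

P(Priority=P2) = 0.037 + 0.007 + 0.054 + 0.100 = 0.198.
P(Resolution=4-24h) = 0.007 + 0.103 + 0.059 + 0.070 = 0.239.
Product: 0.198 × 0.239 = 0.04732.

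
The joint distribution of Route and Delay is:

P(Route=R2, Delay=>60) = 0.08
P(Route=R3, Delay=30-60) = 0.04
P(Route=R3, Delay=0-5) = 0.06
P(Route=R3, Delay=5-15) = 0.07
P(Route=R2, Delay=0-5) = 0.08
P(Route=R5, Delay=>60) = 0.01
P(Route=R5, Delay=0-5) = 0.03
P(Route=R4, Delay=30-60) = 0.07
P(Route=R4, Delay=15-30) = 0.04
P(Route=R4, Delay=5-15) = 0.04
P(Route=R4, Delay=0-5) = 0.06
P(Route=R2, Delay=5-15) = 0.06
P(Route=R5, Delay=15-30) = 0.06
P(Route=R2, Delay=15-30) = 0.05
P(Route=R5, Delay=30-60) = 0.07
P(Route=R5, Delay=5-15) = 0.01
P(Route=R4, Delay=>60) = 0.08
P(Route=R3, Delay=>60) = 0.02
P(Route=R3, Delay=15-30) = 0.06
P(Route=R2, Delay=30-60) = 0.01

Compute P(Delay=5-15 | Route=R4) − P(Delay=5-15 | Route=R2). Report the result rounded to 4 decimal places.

-0.0764

P(Route=R4) = 0.06 + 0.04 + 0.04 + 0.07 + 0.08 = 0.29; P(Delay=5-15 | Route=R4) = 0.04/0.29 = 0.13793.
P(Route=R2) = 0.08 + 0.06 + 0.05 + 0.01 + 0.08 = 0.28; P(Delay=5-15 | Route=R2) = 0.06/0.28 = 0.21429.
Difference = -0.0764.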